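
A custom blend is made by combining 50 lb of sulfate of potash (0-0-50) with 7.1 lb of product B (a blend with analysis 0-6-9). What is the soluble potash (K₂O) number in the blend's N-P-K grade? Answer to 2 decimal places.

44.90% K₂O

Total mass = 50 + 7.1 = 57.1 lb.
K₂O mass = 50%×50 + 9%×7.1 = 25.639 lb.
% K₂O = 25.639 / 57.1 = 44.9019%.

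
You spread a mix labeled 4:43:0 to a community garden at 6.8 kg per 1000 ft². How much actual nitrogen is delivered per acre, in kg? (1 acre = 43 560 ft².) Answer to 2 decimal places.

nitrogen per 1000 ft² = 6.8 × 4% = 0.272 kg.
Convert to per acre: 0.272 × 43.56 = 11.8483 kg.

11.85 kg N per acre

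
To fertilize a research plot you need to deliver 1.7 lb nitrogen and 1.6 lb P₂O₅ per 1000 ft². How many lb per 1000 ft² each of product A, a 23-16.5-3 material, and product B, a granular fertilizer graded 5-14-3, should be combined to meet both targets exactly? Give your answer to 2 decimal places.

With a, b = lb per 1000 ft² of product A and product B:
N: 0.23·a + 0.05·b = 1.7
P₂O₅: 0.165·a + 0.14·b = 1.6
Solving simultaneously: a = 6.59708, b = 3.65344.

6.60 lb product A, 3.65 lb product B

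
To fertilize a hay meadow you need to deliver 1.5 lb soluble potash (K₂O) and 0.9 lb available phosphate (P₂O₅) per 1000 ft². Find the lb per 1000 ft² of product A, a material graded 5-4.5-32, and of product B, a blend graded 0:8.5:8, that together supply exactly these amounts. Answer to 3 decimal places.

2.352 lb product A, 9.343 lb product B

Per-1000 ft² balance (a = product A, b = product B):
K₂O: 0.32·a + 0.08·b = 1.5
P₂O₅: 0.045·a + 0.085·b = 0.9
Eliminate b: (row1) − 0.08/0.085·(row2) → 0.277647·a = 0.652941, so a = 2.35169.
Then b = (0.9 − 0.045·2.35169) / 0.085 = 9.34322.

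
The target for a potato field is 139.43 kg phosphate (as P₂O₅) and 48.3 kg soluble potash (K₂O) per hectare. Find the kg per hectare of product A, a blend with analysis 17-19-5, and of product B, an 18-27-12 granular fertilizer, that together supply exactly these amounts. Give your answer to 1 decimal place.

Let a = kg of product A, b = kg of product B (per hectare).
P₂O₅: 0.19·a + 0.27·b = 139.43
K₂O: 0.05·a + 0.12·b = 48.3
From row1: a = (139.43 − 0.27·b) / 0.19.
Into row2: 0.05·(139.43 − 0.27·b)/0.19 + 0.12·b = 48.3 → b = 237.151, a = 396.839.

396.8 kg product A, 237.2 kg product B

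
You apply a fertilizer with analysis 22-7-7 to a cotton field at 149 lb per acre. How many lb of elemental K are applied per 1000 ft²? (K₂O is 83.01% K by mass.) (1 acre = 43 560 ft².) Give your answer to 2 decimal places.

0.20 lb K per thousand sq ft

K₂O per acre = 149 × 7% = 10.43 lb.
Elemental K = 10.43 × 0.8301 = 8.65794 lb per acre.
Convert to per 1000 ft²: 8.65794 × 0.0229568 = 0.198759 lb.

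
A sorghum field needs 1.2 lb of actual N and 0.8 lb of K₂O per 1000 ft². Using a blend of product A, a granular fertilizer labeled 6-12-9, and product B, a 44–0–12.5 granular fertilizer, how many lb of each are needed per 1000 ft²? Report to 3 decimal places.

Let a = lb of product A, b = lb of product B (per 1000 ft²).
N: 0.06·a + 0.44·b = 1.2
K₂O: 0.09·a + 0.125·b = 0.8
Solving simultaneously: a = 6.29283, b = 1.86916.

6.293 lb product A, 1.869 lb product B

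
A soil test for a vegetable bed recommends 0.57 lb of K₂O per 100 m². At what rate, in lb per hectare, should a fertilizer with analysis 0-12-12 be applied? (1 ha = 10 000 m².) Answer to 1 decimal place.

Product per 100 m² = 0.57 / 12% = 4.75 lb.
Convert to per hectare: 4.75 × 100 = 475 lb.

475.0 lb of product per hectare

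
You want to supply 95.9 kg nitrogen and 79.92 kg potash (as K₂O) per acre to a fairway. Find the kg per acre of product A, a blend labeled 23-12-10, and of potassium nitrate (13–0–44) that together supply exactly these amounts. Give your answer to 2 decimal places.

With a, b = kg per acre of product A and potassium nitrate:
N: 0.23·a + 0.13·b = 95.9
K₂O: 0.1·a + 0.44·b = 79.92
Eliminate a: (row1) − 0.23/0.1·(row2) → -0.882·b = -87.916, so b = 99.678.
Back-substitute: a = (95.9 − 0.13·99.678) / 0.23 = 360.617.

360.62 kg product A, 99.68 kg potassium nitrate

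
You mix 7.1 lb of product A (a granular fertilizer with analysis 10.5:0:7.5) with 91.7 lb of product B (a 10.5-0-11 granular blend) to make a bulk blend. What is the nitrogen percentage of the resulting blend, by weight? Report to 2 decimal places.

Total mass = 7.1 + 91.7 = 98.8 lb.
N mass = 10.5%×7.1 + 10.5%×91.7 = 10.374 lb.
% N = 10.374 / 98.8 = 10.5%.

10.50% N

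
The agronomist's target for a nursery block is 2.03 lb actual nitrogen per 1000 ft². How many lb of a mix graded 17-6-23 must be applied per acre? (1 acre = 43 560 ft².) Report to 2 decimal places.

Product per 1000 ft² = 2.03 / 17% = 11.9412 lb.
Convert to per acre: 11.9412 × 43.56 = 520.158 lb.

520.16 lb of product per acre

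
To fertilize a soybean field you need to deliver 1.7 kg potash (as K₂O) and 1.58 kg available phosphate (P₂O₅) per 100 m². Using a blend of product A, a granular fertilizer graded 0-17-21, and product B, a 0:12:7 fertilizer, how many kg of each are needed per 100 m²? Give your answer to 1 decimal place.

7.0 kg product A, 3.2 kg product B

With a, b = kg per 100 m² of product A and product B:
K₂O: 0.21·a + 0.07·b = 1.7
P₂O₅: 0.17·a + 0.12·b = 1.58
Solving simultaneously: a = 7.02256, b = 3.21805.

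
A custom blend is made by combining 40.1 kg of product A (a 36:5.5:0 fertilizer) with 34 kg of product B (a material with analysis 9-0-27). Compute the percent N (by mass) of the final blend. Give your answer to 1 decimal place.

Total mass = 40.1 + 34 = 74.1 kg.
N mass = 36%×40.1 + 9%×34 = 17.496 kg.
% N = 17.496 / 74.1 = 23.6113%.

23.6% N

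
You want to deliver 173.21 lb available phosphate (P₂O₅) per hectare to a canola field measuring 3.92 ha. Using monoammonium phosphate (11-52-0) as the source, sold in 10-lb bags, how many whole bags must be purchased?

131 bags

Product per hectare = 173.21 / 52% = 333.096 lb.
Total product = 333.096 × 3.92 = 1305.74 lb.
Bags = ⌈1305.74 / 10⌉ = 131.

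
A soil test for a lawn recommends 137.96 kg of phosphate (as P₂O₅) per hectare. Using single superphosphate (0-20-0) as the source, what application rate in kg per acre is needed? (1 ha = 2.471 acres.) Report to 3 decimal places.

Product per hectare = 137.96 / 20% = 689.8 kg.
Convert to per acre: 689.8 × 0.404694 = 279.1582 kg.

279.158 kg of product per acre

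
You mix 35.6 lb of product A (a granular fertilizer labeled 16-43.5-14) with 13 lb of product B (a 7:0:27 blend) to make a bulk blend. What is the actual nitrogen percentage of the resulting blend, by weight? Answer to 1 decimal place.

Total mass = 35.6 + 13 = 48.6 lb.
N mass = 16%×35.6 + 7%×13 = 6.606 lb.
% N = 6.606 / 48.6 = 13.5926%.

13.6% N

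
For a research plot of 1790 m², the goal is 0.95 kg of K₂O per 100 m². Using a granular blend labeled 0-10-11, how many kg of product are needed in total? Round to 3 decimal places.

Product per 100 m² = 0.95 / 11% = 8.63636 kg.
Total product = 8.63636 × 1790 / 100 = 154.5909 kg.

154.591 kg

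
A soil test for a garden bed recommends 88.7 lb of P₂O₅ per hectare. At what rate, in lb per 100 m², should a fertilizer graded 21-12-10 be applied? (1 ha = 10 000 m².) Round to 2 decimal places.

7.39 lb of product per hundred sq m

Product per hectare = 88.7 / 12% = 739.167 lb.
Convert to per 100 m²: 739.167 × 0.01 = 7.39167 lb.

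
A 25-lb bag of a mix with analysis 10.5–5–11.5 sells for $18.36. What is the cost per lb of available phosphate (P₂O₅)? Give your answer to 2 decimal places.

P₂O₅ in bag = 25 × 5% = 1.25 lb.
Cost per lb P₂O₅ = $18.36 / 1.25 = $14.6880.

$14.69 per lb P₂O₅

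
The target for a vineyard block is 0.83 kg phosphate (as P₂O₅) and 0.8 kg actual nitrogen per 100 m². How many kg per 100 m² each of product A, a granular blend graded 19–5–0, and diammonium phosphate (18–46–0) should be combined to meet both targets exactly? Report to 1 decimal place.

2.8 kg product A, 1.5 kg diammonium phosphate

Let a = kg of product A, b = kg of diammonium phosphate (per 100 m²).
P₂O₅: 0.05·a + 0.46·b = 0.83
N: 0.19·a + 0.18·b = 0.8
From row1: a = (0.83 − 0.46·b) / 0.05.
Into row2: 0.19·(0.83 − 0.46·b)/0.05 + 0.18·b = 0.8 → b = 1.50128, a = 2.78827.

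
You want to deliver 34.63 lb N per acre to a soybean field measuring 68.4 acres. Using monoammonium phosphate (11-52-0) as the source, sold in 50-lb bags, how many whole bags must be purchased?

Product per acre = 34.63 / 11% = 314.818 lb.
Total product = 314.818 × 68.4 = 21533.6 lb.
Bags = ⌈21533.6 / 50⌉ = 431.

431 bags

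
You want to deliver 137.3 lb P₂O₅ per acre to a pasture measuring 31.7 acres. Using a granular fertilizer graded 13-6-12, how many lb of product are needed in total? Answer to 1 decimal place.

Product per acre = 137.3 / 6% = 2288.33 lb.
Total product = 2288.33 × 31.7 = 72540.17 lb.

72540.2 lb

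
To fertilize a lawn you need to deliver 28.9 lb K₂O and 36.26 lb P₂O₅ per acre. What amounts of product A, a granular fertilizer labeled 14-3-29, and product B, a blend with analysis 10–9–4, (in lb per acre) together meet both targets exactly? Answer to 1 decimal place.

46.2 lb product A, 387.5 lb product B

Per-acre balance (a = product A, b = product B):
K₂O: 0.29·a + 0.04·b = 28.9
P₂O₅: 0.03·a + 0.09·b = 36.26
Solving simultaneously: a = 46.2088, b = 387.486.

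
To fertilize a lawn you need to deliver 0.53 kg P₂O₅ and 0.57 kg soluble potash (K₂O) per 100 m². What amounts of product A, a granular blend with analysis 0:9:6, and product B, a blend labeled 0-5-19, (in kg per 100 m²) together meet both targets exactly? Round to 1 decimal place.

Let a = kg of product A, b = kg of product B (per 100 m²).
P₂O₅: 0.09·a + 0.05·b = 0.53
K₂O: 0.06·a + 0.19·b = 0.57
From row1: a = (0.53 − 0.05·b) / 0.09.
Into row2: 0.06·(0.53 − 0.05·b)/0.09 + 0.19·b = 0.57 → b = 1.38298, a = 5.12057.

5.1 kg product A, 1.4 kg product B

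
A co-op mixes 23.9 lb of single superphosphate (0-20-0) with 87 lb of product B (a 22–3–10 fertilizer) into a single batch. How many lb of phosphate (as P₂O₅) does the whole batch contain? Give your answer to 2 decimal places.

7.39 lb P₂O₅

P₂O₅ mass = 20%×23.9 + 3%×87 = 7.39 lb.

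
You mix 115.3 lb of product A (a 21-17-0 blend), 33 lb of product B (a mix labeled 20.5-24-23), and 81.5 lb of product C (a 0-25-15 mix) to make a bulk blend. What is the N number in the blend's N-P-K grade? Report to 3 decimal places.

Total mass = 115.3 + 33 + 81.5 = 229.8 lb.
N mass = 21%×115.3 + 20.5%×33 + 0%×81.5 = 30.978 lb.
% N = 30.978 / 229.8 = 13.4804%.

13.480% N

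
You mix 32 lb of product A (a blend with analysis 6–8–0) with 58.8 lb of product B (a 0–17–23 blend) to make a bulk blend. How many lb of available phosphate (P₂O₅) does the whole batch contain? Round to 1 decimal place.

P₂O₅ mass = 8%×32 + 17%×58.8 = 12.556 lb.

12.6 lb P₂O₅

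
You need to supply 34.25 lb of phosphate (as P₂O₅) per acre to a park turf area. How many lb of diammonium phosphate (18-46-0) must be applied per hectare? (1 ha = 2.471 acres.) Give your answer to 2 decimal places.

Product per acre = 34.25 / 46% = 74.4565 lb.
Convert to per hectare: 74.4565 × 2.471 = 183.982 lb.

183.98 lb of product per hectare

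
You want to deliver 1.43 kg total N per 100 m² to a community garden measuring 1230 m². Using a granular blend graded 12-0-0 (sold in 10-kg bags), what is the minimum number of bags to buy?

15 bags

Product per 100 m² = 1.43 / 12% = 11.9167 kg.
Total product = 11.9167 × 1230 / 100 = 146.575 kg.
Bags = ⌈146.575 / 10⌉ = 15.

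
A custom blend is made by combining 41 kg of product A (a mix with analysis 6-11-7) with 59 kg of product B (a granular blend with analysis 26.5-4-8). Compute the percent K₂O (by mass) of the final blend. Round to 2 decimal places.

Total mass = 41 + 59 = 100 kg.
K₂O mass = 7%×41 + 8%×59 = 7.59 kg.
% K₂O = 7.59 / 100 = 7.59%.

7.59% K₂O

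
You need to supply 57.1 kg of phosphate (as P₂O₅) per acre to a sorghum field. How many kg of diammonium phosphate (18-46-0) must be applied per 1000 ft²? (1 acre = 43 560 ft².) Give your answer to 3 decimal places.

2.850 kg of product per thousand sq ft

Product per acre = 57.1 / 46% = 124.13 kg.
Convert to per 1000 ft²: 124.13 × 0.0229568 = 2.84964 kg.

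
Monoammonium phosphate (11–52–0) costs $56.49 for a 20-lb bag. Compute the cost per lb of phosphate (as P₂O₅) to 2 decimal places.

P₂O₅ in bag = 20 × 52% = 10.4 lb.
Cost per lb P₂O₅ = $56.49 / 10.4 = $5.4317.

$5.43 per lb P₂O₅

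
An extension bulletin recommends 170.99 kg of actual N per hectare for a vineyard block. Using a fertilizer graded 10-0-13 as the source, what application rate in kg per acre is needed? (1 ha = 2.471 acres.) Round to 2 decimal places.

691.99 kg of product per acre

Product per hectare = 170.99 / 10% = 1709.9 kg.
Convert to per acre: 1709.9 × 0.404694 = 691.987 kg.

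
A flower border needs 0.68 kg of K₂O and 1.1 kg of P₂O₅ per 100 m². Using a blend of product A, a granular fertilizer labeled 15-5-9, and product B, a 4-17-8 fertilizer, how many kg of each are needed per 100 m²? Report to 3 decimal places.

With a, b = kg per 100 m² of product A and product B:
K₂O: 0.09·a + 0.08·b = 0.68
P₂O₅: 0.05·a + 0.17·b = 1.1
Eliminate b: (row1) − 0.08/0.17·(row2) → 0.0664706·a = 0.162353, so a = 2.44248.
Then b = (1.1 − 0.05·2.44248) / 0.17 = 5.75221.

2.442 kg product A, 5.752 kg product B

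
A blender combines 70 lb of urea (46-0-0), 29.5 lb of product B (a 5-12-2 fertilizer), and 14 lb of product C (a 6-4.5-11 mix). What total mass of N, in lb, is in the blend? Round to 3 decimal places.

34.515 lb N

N mass = 46%×70 + 5%×29.5 + 6%×14 = 34.515 lb.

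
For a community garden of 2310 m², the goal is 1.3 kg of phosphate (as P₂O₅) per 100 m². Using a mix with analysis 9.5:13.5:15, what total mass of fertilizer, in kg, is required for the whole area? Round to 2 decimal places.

Product per 100 m² = 1.3 / 13.5% = 9.62963 kg.
Total product = 9.62963 × 2310 / 100 = 222.444 kg.

222.44 kg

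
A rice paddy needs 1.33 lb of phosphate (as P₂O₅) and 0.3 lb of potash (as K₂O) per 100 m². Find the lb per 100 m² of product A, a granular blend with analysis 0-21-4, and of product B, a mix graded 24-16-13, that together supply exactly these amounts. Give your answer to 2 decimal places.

5.98 lb product A, 0.47 lb product B

Let a = lb of product A, b = lb of product B (per 100 m²).
P₂O₅: 0.21·a + 0.16·b = 1.33
K₂O: 0.04·a + 0.13·b = 0.3
Eliminate a: (row1) − 0.21/0.04·(row2) → -0.5225·b = -0.245, so b = 0.4689.
Back-substitute: a = (1.33 − 0.16·0.4689) / 0.21 = 5.97608.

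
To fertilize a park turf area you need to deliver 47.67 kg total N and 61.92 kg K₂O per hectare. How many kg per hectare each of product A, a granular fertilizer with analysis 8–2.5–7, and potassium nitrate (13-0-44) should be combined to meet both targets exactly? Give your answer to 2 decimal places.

495.22 kg product A, 61.94 kg potassium nitrate

Let a = kg of product A, b = kg of potassium nitrate (per hectare).
N: 0.08·a + 0.13·b = 47.67
K₂O: 0.07·a + 0.44·b = 61.92
Eliminate b: (row1) − 0.13/0.44·(row2) → 0.0593182·a = 29.3755, so a = 495.218.
Then b = (61.92 − 0.07·495.218) / 0.44 = 61.9425.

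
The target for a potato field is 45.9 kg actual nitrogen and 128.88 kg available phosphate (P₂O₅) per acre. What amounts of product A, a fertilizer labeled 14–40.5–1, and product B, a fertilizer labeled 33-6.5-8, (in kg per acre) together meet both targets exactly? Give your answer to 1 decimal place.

With a, b = kg per acre of product A and product B:
N: 0.14·a + 0.33·b = 45.9
P₂O₅: 0.405·a + 0.065·b = 128.88
Solving simultaneously: a = 317.518, b = 4.38619.

317.5 kg product A, 4.4 kg product B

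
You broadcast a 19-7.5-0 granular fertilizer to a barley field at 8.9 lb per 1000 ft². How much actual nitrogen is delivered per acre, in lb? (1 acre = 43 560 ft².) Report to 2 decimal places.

nitrogen per 1000 ft² = 8.9 × 19% = 1.691 lb.
Convert to per acre: 1.691 × 43.56 = 73.65996 lb.

73.66 lb N per acre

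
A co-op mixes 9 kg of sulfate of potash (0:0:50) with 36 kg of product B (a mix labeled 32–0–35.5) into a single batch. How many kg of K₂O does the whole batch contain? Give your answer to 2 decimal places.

17.28 kg K₂O

K₂O mass = 50%×9 + 35.5%×36 = 17.28 kg.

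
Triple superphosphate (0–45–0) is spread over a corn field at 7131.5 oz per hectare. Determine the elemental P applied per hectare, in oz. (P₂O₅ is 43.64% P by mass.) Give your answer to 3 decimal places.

P₂O₅ per hectare = 7131.5 × 45% = 3209.18 oz.
Elemental P = 3209.18 × 0.4364 = 1400.48397 oz per hectare.

1400.484 oz P per hectare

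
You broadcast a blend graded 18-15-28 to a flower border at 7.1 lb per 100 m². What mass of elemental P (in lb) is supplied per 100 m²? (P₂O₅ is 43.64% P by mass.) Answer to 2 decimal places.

P₂O₅ per 100 m² = 7.1 × 15% = 1.065 lb.
Elemental P = 1.065 × 0.4364 = 0.464766 lb per 100 m².

0.46 lb P per hundred sq m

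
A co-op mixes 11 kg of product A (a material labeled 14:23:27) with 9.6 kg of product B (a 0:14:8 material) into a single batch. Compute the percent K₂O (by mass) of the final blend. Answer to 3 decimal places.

18.146% K₂O

Total mass = 11 + 9.6 = 20.6 kg.
K₂O mass = 27%×11 + 8%×9.6 = 3.738 kg.
% K₂O = 3.738 / 20.6 = 18.1456%.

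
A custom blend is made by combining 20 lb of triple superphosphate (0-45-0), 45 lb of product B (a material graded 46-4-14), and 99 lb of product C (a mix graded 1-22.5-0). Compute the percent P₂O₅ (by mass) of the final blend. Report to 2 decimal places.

Total mass = 20 + 45 + 99 = 164 lb.
P₂O₅ mass = 45%×20 + 4%×45 + 22.5%×99 = 33.075 lb.
% P₂O₅ = 33.075 / 164 = 20.1677%.

20.17% P₂O₅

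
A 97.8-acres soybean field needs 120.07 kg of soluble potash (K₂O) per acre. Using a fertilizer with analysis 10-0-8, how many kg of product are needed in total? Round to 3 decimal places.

146785.575 kg

Product per acre = 120.07 / 8% = 1500.87 kg.
Total product = 1500.87 × 97.8 = 146785.575 kg.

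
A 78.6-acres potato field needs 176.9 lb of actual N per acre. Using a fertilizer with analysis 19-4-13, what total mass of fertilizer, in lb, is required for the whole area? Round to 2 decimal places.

73180.74 lb

Product per acre = 176.9 / 19% = 931.053 lb.
Total product = 931.053 × 78.6 = 73180.737 lb.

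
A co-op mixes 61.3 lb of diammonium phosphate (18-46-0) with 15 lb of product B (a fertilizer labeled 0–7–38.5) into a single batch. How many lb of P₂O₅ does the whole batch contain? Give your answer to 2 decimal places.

29.25 lb P₂O₅

P₂O₅ mass = 46%×61.3 + 7%×15 = 29.248 lb.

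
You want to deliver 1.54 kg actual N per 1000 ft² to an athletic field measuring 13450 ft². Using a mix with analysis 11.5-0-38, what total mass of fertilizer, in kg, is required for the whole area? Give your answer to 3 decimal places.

Product per 1000 ft² = 1.54 / 11.5% = 13.3913 kg.
Total product = 13.3913 × 13450 / 1000 = 180.11304 kg.

180.113 kg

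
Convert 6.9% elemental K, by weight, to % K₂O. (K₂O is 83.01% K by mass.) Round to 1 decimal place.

8.3% K₂O

%K₂O = 6.9 / 0.8301 = 8.31225%.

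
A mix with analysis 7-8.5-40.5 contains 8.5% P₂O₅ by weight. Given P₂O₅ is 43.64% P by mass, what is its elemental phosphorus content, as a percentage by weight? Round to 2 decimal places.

%P = 8.5 × 0.4364 = 3.7094%.

3.71% P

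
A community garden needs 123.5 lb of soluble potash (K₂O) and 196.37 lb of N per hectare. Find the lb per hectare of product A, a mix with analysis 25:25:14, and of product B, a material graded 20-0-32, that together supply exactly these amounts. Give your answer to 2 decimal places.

With a, b = lb per hectare of product A and product B:
K₂O: 0.14·a + 0.32·b = 123.5
N: 0.25·a + 0.2·b = 196.37
Solving simultaneously: a = 733.431, b = 65.0615.

733.43 lb product A, 65.06 lb product B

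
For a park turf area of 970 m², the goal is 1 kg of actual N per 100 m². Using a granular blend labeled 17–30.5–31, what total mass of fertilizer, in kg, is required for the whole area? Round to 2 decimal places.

Product per 100 m² = 1 / 17% = 5.88235 kg.
Total product = 5.88235 × 970 / 100 = 57.0588 kg.

57.06 kg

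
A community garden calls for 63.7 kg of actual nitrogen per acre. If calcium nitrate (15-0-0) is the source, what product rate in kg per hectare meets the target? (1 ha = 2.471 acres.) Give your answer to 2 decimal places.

1049.35 kg of product per hectare

Product per acre = 63.7 / 15% = 424.667 kg.
Convert to per hectare: 424.667 × 2.471 = 1049.351 kg.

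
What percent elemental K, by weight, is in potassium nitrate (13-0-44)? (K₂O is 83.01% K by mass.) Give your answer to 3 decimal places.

%K = 44 × 0.8301 = 36.5244%.

36.524% K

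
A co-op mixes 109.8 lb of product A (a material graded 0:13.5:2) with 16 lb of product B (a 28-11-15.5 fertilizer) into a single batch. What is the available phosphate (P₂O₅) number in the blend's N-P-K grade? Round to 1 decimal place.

13.2% P₂O₅

Total mass = 109.8 + 16 = 125.8 lb.
P₂O₅ mass = 13.5%×109.8 + 11%×16 = 16.583 lb.
% P₂O₅ = 16.583 / 125.8 = 13.182%.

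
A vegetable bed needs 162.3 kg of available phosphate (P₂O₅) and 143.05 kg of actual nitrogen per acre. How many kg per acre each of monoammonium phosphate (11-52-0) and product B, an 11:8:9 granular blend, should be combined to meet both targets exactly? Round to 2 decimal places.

132.42 kg monoammonium phosphate, 1168.04 kg product B

With a, b = kg per acre of monoammonium phosphate and product B:
P₂O₅: 0.52·a + 0.08·b = 162.3
N: 0.11·a + 0.11·b = 143.05
Eliminate a: (row1) − 0.52/0.11·(row2) → -0.44·b = -513.936, so b = 1168.037.
Back-substitute: a = (162.3 − 0.08·1168.037) / 0.52 = 132.417.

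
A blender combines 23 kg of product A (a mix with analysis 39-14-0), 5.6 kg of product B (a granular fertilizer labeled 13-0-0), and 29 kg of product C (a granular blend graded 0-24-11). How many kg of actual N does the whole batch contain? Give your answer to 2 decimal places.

9.70 kg N

N mass = 39%×23 + 13%×5.6 + 0%×29 = 9.698 kg.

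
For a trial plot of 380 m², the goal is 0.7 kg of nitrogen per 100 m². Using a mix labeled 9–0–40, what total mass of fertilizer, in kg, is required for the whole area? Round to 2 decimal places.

Product per 100 m² = 0.7 / 9% = 7.77778 kg.
Total product = 7.77778 × 380 / 100 = 29.5556 kg.

29.56 kg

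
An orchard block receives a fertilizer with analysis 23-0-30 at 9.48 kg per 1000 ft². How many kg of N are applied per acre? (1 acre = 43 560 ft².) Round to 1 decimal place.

95.0 kg N per acre

nitrogen per 1000 ft² = 9.48 × 23% = 2.1804 kg.
Convert to per acre: 2.1804 × 43.56 = 94.9782 kg.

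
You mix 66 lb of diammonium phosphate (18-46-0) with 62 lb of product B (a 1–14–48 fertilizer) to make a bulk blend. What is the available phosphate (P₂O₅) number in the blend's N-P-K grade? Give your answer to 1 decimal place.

Total mass = 66 + 62 = 128 lb.
P₂O₅ mass = 46%×66 + 14%×62 = 39.04 lb.
% P₂O₅ = 39.04 / 128 = 30.5%.

30.5% P₂O₅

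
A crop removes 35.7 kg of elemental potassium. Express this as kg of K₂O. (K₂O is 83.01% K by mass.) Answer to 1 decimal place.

K₂O = 35.7 / 0.8301 = 43.0069 kg.

43.0 kg K₂O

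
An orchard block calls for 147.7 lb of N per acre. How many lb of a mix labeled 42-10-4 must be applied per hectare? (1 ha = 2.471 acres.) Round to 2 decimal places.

Product per acre = 147.7 / 42% = 351.667 lb.
Convert to per hectare: 351.667 × 2.471 = 868.968 lb.

868.97 lb of product per hectare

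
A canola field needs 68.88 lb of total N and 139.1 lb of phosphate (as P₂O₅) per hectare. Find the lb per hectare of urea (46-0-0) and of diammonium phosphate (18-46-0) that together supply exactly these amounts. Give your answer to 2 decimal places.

With a, b = lb per hectare of urea and diammonium phosphate:
N: 0.46·a + 0.18·b = 68.88
P₂O₅: 0·a + 0.46·b = 139.1
Solving simultaneously: a = 31.4121, b = 302.391.

31.41 lb urea, 302.39 lb diammonium phosphate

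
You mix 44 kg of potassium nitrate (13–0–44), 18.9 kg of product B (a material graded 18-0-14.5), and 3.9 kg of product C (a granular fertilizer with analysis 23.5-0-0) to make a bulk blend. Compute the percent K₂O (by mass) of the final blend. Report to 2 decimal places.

Total mass = 44 + 18.9 + 3.9 = 66.8 kg.
K₂O mass = 44%×44 + 14.5%×18.9 + 0%×3.9 = 22.1005 kg.
% K₂O = 22.1005 / 66.8 = 33.0846%.

33.08% K₂O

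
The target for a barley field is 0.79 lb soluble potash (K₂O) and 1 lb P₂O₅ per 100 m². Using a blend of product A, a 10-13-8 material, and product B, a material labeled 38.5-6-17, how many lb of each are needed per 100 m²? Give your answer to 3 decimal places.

With a, b = lb per 100 m² of product A and product B:
K₂O: 0.08·a + 0.17·b = 0.79
P₂O₅: 0.13·a + 0.06·b = 1
Eliminate a: (row1) − 0.08/0.13·(row2) → 0.133077·b = 0.174615, so b = 1.31214.
Back-substitute: a = (0.79 − 0.17·1.31214) / 0.08 = 7.08671.

7.087 lb product A, 1.312 lb product B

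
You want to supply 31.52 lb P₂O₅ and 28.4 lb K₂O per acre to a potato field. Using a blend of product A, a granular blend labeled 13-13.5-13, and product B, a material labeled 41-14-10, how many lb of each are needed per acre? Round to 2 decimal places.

Let a = lb of product A, b = lb of product B (per acre).
P₂O₅: 0.135·a + 0.14·b = 31.52
K₂O: 0.13·a + 0.1·b = 28.4
From row1: a = (31.52 − 0.14·b) / 0.135.
Into row2: 0.13·(31.52 − 0.14·b)/0.135 + 0.1·b = 28.4 → b = 56.0851, a = 175.319.

175.32 lb product A, 56.09 lb product B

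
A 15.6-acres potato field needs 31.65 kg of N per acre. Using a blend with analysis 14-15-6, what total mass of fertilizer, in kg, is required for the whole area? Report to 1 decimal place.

Product per acre = 31.65 / 14% = 226.071 kg.
Total product = 226.071 × 15.6 = 3526.71 kg.

3526.7 kg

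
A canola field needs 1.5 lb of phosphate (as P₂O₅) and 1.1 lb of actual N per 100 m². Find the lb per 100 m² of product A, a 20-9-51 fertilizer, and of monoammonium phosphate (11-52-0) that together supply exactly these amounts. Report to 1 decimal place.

Let a = lb of product A, b = lb of monoammonium phosphate (per 100 m²).
P₂O₅: 0.09·a + 0.52·b = 1.5
N: 0.2·a + 0.11·b = 1.1
Eliminate a: (row1) − 0.09/0.2·(row2) → 0.4705·b = 1.005, so b = 2.13603.
Back-substitute: a = (1.5 − 0.52·2.13603) / 0.09 = 4.32519.

4.3 lb product A, 2.1 lb monoammonium phosphate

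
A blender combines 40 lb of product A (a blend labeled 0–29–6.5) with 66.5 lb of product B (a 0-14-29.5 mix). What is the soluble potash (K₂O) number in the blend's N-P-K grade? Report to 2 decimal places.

20.86% K₂O

Total mass = 40 + 66.5 = 106.5 lb.
K₂O mass = 6.5%×40 + 29.5%×66.5 = 22.2175 lb.
% K₂O = 22.2175 / 106.5 = 20.8615%.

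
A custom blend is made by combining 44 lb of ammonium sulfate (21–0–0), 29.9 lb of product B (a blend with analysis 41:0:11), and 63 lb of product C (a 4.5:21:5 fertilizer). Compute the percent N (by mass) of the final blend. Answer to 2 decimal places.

Total mass = 44 + 29.9 + 63 = 136.9 lb.
N mass = 21%×44 + 41%×29.9 + 4.5%×63 = 24.334 lb.
% N = 24.334 / 136.9 = 17.775%.

17.78% N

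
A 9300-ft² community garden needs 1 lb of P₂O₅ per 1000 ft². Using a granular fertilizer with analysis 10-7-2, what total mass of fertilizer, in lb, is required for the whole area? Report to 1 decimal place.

132.9 lb

Product per 1000 ft² = 1 / 7% = 14.2857 lb.
Total product = 14.2857 × 9300 / 1000 = 132.857 lb.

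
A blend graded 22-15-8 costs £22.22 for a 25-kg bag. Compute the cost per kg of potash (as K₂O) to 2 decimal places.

K₂O in bag = 25 × 8% = 2 kg.
Cost per kg K₂O = £22.22 / 2 = £11.1100.

£11.11 per kg K₂O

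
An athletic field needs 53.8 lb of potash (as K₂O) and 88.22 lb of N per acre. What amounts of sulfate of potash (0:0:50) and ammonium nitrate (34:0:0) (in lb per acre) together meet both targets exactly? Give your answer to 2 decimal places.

107.60 lb sulfate of potash, 259.47 lb ammonium nitrate

Per-acre balance (a = sulfate of potash, b = ammonium nitrate):
K₂O: 0.5·a + 0·b = 53.8
N: 0·a + 0.34·b = 88.22
Solving simultaneously: a = 107.6, b = 259.471.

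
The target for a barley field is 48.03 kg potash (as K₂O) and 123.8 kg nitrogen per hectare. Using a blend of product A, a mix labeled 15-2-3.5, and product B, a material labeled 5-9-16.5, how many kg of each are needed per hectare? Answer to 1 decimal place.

783.7 kg product A, 124.8 kg product B

With a, b = kg per hectare of product A and product B:
K₂O: 0.035·a + 0.165·b = 48.03
N: 0.15·a + 0.05·b = 123.8
From row1: a = (48.03 − 0.165·b) / 0.035.
Into row2: 0.15·(48.03 − 0.165·b)/0.035 + 0.05·b = 123.8 → b = 124.848, a = 783.717.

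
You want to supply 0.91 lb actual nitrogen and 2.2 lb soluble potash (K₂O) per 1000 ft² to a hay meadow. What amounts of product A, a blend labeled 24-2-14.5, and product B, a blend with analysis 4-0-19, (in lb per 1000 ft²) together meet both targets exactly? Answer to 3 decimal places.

2.133 lb product A, 9.951 lb product B

Per-1000 ft² balance (a = product A, b = product B):
N: 0.24·a + 0.04·b = 0.91
K₂O: 0.145·a + 0.19·b = 2.2
Eliminate a: (row1) − 0.24/0.145·(row2) → -0.274483·b = -2.73138, so b = 9.95101.
Back-substitute: a = (0.91 − 0.04·9.95101) / 0.24 = 2.13317.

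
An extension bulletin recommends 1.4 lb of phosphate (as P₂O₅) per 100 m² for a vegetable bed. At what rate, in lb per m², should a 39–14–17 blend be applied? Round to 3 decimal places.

0.100 lb of product per sq m

Product per 100 m² = 1.4 / 14% = 10 lb.
Convert to per m²: 10 × 0.01 = 0.1 lb.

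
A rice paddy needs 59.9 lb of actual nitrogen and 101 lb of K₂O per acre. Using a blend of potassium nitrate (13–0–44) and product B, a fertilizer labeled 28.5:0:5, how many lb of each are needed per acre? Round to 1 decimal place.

216.9 lb potassium nitrate, 111.2 lb product B

Per-acre balance (a = potassium nitrate, b = product B):
N: 0.13·a + 0.285·b = 59.9
K₂O: 0.44·a + 0.05·b = 101
From row1: a = (59.9 − 0.285·b) / 0.13.
Into row2: 0.44·(59.9 − 0.285·b)/0.13 + 0.05·b = 101 → b = 111.236, a = 216.905.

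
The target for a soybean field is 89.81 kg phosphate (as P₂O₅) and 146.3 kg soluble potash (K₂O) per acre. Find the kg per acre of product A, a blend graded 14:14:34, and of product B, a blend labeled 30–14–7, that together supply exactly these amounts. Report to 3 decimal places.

With a, b = kg per acre of product A and product B:
P₂O₅: 0.14·a + 0.14·b = 89.81
K₂O: 0.34·a + 0.07·b = 146.3
From row1: a = (89.81 − 0.14·b) / 0.14.
Into row2: 0.34·(89.81 − 0.14·b)/0.14 + 0.07·b = 146.3 → b = 265.96296, a = 375.53704.

375.537 kg product A, 265.963 kg product B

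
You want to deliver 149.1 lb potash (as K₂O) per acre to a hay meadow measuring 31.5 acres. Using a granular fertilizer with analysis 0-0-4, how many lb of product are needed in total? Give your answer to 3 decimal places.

117416.250 lb

Product per acre = 149.1 / 4% = 3727.5 lb.
Total product = 3727.5 × 31.5 = 117416.25 lb.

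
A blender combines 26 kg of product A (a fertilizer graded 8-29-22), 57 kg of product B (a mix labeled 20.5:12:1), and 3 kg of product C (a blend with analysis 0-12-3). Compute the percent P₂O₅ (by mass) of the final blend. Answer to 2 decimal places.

Total mass = 26 + 57 + 3 = 86 kg.
P₂O₅ mass = 29%×26 + 12%×57 + 12%×3 = 14.74 kg.
% P₂O₅ = 14.74 / 86 = 17.1395%.

17.14% P₂O₅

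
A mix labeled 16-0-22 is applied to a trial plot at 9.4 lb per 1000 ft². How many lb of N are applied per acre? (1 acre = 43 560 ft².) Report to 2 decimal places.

65.51 lb N per acre

nitrogen per 1000 ft² = 9.4 × 16% = 1.504 lb.
Convert to per acre: 1.504 × 43.56 = 65.5142 lb.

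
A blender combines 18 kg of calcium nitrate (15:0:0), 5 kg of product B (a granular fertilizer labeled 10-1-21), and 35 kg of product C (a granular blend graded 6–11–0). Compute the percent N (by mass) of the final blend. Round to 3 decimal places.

Total mass = 18 + 5 + 35 = 58 kg.
N mass = 15%×18 + 10%×5 + 6%×35 = 5.3 kg.
% N = 5.3 / 58 = 9.13793%.

9.138% N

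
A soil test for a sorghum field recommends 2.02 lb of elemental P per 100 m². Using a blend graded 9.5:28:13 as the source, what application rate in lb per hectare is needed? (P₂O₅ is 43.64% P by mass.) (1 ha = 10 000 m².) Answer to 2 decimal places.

1653.14 lb of product per hectare

As P₂O₅: 2.02 / 0.4364 = 4.62878 lb per 100 m².
Product per 100 m² = 4.62878 / 28% = 16.5314 lb.
Convert to per hectare: 16.5314 × 100 = 1653.136 lb.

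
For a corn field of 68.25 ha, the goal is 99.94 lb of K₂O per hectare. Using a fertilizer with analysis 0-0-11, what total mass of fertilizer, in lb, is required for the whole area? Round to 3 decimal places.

Product per hectare = 99.94 / 11% = 908.545 lb.
Total product = 908.545 × 68.25 = 62008.2273 lb.

62008.227 lb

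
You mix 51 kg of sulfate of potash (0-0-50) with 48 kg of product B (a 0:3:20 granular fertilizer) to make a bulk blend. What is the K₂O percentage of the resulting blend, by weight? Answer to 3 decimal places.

Total mass = 51 + 48 = 99 kg.
K₂O mass = 50%×51 + 20%×48 = 35.1 kg.
% K₂O = 35.1 / 99 = 35.4545%.

35.455% K₂O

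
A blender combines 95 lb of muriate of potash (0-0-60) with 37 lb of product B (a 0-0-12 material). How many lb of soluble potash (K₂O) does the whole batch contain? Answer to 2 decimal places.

K₂O mass = 60%×95 + 12%×37 = 61.44 lb.

61.44 lb K₂O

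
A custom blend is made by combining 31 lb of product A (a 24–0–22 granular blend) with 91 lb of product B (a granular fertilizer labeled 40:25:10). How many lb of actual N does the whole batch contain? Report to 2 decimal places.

43.84 lb N

N mass = 24%×31 + 40%×91 = 43.84 lb.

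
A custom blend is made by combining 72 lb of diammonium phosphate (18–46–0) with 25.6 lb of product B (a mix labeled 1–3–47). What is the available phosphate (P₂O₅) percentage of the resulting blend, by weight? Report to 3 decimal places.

Total mass = 72 + 25.6 = 97.6 lb.
P₂O₅ mass = 46%×72 + 3%×25.6 = 33.888 lb.
% P₂O₅ = 33.888 / 97.6 = 34.7213%.

34.721% P₂O₅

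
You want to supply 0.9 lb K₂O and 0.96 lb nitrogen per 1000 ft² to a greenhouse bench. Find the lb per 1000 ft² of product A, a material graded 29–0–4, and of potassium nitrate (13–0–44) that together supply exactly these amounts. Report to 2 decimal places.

2.50 lb product A, 1.82 lb potassium nitrate

Per-1000 ft² balance (a = product A, b = potassium nitrate):
K₂O: 0.04·a + 0.44·b = 0.9
N: 0.29·a + 0.13·b = 0.96
From row1: a = (0.9 − 0.44·b) / 0.04.
Into row2: 0.29·(0.9 − 0.44·b)/0.04 + 0.13·b = 0.96 → b = 1.81863, a = 2.4951.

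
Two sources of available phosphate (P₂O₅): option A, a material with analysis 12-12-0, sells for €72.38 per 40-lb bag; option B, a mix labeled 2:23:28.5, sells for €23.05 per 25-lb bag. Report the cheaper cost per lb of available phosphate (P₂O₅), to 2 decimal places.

€4.01 per lb P₂O₅ (option B)

option A: P₂O₅ per bag = 40 × 12% = 4.8 lb; cost = 72.38 / 4.8 = €15.0792/lb P₂O₅.
option B: P₂O₅ per bag = 25 × 23% = 5.75 lb; cost = 23.05 / 5.75 = €4.0087/lb P₂O₅.
option B is cheaper.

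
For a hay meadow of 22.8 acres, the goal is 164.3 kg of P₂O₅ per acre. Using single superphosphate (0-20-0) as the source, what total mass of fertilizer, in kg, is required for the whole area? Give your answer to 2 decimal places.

Product per acre = 164.3 / 20% = 821.5 kg.
Total product = 821.5 × 22.8 = 18730.2 kg.

18730.20 kg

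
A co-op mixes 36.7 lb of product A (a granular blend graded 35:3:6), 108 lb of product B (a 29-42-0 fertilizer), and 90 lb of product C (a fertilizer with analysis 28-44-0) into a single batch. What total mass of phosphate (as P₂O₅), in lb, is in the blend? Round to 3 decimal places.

P₂O₅ mass = 3%×36.7 + 42%×108 + 44%×90 = 86.061 lb.

86.061 lb P₂O₅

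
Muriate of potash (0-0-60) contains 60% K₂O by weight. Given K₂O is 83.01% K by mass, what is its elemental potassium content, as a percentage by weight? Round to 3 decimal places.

49.806% K

%K = 60 × 0.8301 = 49.806%.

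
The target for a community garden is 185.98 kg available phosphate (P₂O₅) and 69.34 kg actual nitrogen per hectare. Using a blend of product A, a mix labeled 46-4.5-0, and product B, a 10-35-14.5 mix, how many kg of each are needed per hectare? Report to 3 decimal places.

Let a = kg of product A, b = kg of product B (per hectare).
P₂O₅: 0.045·a + 0.35·b = 185.98
N: 0.46·a + 0.1·b = 69.34
Solving simultaneously: a = 36.2364, b = 526.71246.

36.236 kg product A, 526.712 kg product B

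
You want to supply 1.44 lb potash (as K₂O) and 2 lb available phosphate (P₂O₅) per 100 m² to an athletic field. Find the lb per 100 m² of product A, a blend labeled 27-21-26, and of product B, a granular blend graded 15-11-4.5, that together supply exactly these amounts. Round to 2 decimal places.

3.57 lb product A, 11.36 lb product B

Per-100 m² balance (a = product A, b = product B):
K₂O: 0.26·a + 0.045·b = 1.44
P₂O₅: 0.21·a + 0.11·b = 2
From row1: a = (1.44 − 0.045·b) / 0.26.
Into row2: 0.21·(1.44 − 0.045·b)/0.26 + 0.11·b = 2 → b = 11.3629, a = 3.5718.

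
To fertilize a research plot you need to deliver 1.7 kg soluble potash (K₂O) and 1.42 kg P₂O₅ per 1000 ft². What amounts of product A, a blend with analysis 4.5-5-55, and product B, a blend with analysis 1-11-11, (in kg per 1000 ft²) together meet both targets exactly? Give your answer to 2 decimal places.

Let a = kg of product A, b = kg of product B (per 1000 ft²).
K₂O: 0.55·a + 0.11·b = 1.7
P₂O₅: 0.05·a + 0.11·b = 1.42
Solving simultaneously: a = 0.56, b = 12.6545.

0.56 kg product A, 12.65 kg product B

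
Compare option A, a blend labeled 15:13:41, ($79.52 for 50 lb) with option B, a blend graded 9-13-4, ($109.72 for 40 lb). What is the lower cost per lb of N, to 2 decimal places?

$10.60 per lb N (option A)

option A: N per bag = 50 × 15% = 7.5 lb; cost = 79.52 / 7.5 = $10.6027/lb N.
option B: N per bag = 40 × 9% = 3.6 lb; cost = 109.72 / 3.6 = $30.4778/lb N.
option A is cheaper.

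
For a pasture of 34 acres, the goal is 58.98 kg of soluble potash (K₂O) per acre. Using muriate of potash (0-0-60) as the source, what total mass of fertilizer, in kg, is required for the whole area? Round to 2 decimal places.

3342.20 kg

Product per acre = 58.98 / 60% = 98.3 kg.
Total product = 98.3 × 34 = 3342.2 kg.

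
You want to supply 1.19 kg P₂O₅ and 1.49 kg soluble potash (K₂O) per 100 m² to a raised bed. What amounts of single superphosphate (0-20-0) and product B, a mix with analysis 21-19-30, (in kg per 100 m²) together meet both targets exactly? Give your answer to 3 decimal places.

1.232 kg single superphosphate, 4.967 kg product B

Let a = kg of single superphosphate, b = kg of product B (per 100 m²).
P₂O₅: 0.2·a + 0.19·b = 1.19
K₂O: 0·a + 0.3·b = 1.49
Solving simultaneously: a = 1.23167, b = 4.96667.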